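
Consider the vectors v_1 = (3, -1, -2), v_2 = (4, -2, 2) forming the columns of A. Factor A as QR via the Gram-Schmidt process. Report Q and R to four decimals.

Q = [[0.8018, 0.4523], [-0.2673, -0.3132], [-0.5345, 0.8351]], R = [[3.7417, 2.6726], [0.0000, 4.1057]]

v_1 = (3, -1, -2); ‖v_1‖ = 3.7417, so e_1 = (0.8018, -0.2673, -0.5345).
e_1·v_2 = 0.8018·4 + (-0.2673)·(-2) + (-0.5345)·2 = 2.6726.
u_2 = v_2 − 2.6726·e_1 = (1.8571, -1.2857, 3.4286).
‖u_2‖ = 4.1057, so e_2 = (0.4523, -0.3132, 0.8351).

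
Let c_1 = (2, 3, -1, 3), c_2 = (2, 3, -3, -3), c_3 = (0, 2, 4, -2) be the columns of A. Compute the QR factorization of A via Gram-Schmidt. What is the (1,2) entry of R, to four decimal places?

e_1 = c_1/‖c_1‖ = (2, 3, -1, 3)/4.7958 = (0.4170, 0.6255, -0.2085, 0.6255).
r_{12} = e_1·c_2 = 1.4596.

r_{12} = 1.4596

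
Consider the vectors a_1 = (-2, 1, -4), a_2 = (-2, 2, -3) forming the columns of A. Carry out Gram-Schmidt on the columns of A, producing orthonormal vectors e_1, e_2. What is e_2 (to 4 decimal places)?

e_2 = (-0.2279, 0.9117, 0.3419)

e_1 = a_1/‖a_1‖ = (-2, 1, -4)/4.5826 = (-0.4364, 0.2182, -0.8729).
r_{12} = e_1·a_2 = 3.9279.
u_2 = a_2 − 3.9279·e_1 = (-0.2857, 1.1429, 0.4286).
‖u_2‖ = 1.2536, so e_2 = (-0.2279, 0.9117, 0.3419).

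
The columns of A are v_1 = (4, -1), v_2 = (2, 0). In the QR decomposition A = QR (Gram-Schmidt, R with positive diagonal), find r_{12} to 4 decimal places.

e_1 = v_1/‖v_1‖ = (4, -1)/4.1231 = (0.9701, -0.2425).
r_{12} = e_1·v_2 = 1.9403.

r_{12} = 1.9403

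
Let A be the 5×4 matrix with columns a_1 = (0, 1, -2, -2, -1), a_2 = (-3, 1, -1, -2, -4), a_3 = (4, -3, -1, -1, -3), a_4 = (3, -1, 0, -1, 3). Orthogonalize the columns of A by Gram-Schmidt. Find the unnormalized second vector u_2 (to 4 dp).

a_1 = (0, 1, -2, -2, -1); ‖a_1‖ = 3.1623, so e_1 = (0.0000, 0.3162, -0.6325, -0.6325, -0.3162).
e_1·a_2 = 0.0000·(-3) + 0.3162·1 + (-0.6325)·(-1) + (-0.6325)·(-2) + (-0.3162)·(-4) = 3.4785.
u_2 = a_2 − 3.4785·e_1 = (-3.0000, -0.1000, 1.2000, 0.2000, -2.9000).

u_2 = (-3.0000, -0.1000, 1.2000, 0.2000, -2.9000)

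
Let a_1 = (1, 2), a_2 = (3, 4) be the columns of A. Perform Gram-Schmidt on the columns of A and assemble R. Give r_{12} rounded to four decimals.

r_{12} = 4.9193

a_1 = (1, 2); ‖a_1‖ = 2.2361, so q_1 = (0.4472, 0.8944).
r_{12} = q_1·a_2 = 4.9193.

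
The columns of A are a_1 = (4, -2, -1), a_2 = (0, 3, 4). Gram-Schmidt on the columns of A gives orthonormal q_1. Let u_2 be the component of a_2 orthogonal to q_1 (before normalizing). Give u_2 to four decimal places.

u_2 = (1.9048, 2.0476, 3.5238)

a_1 = (4, -2, -1); ‖a_1‖ = 4.5826, so q_1 = (0.8729, -0.4364, -0.2182).
q_1·a_2 = 0.8729·0 + (-0.4364)·3 + (-0.2182)·4 = -2.1822.
u_2 = a_2 + 2.1822·q_1 = (1.9048, 2.0476, 3.5238).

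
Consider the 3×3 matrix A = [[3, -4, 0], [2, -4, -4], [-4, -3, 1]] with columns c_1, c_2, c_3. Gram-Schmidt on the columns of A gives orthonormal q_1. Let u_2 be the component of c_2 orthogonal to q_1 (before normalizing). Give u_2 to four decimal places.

u_2 = (-3.1724, -3.4483, -4.1034)

c_1 = (3, 2, -4); ‖c_1‖ = 5.3852, so q_1 = (0.5571, 0.3714, -0.7428).
q_1·c_2 = 0.5571·(-4) + 0.3714·(-4) + (-0.7428)·(-3) = -1.4856.
u_2 = c_2 + 1.4856·q_1 = (-3.1724, -3.4483, -4.1034).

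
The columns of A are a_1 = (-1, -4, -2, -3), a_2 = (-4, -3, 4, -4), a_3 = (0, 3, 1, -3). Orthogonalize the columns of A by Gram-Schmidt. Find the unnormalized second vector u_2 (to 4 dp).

u_2 = (-3.3333, -0.3333, 5.3333, -2.0000)

a_1 = (-1, -4, -2, -3); ‖a_1‖ = 5.4772, so q_1 = (-0.1826, -0.7303, -0.3651, -0.5477).
q_1·a_2 = (-0.1826)·(-4) + (-0.7303)·(-3) + (-0.3651)·4 + (-0.5477)·(-4) = 3.6515.
u_2 = a_2 − 3.6515·q_1 = (-3.3333, -0.3333, 5.3333, -2.0000).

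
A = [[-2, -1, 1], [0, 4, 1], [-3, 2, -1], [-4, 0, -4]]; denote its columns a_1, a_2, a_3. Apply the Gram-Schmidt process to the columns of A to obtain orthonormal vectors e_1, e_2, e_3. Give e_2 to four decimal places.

a_1 = (-2, 0, -3, -4); ‖a_1‖ = 5.3852, so e_1 = (-0.3714, 0.0000, -0.5571, -0.7428).
e_1·a_2 = (-0.3714)·(-1) + 0.0000·4 + (-0.5571)·2 + (-0.7428)·0 = -0.7428.
u_2 = a_2 + 0.7428·e_1 = (-1.2759, 4.0000, 1.5862, -0.5517).
‖u_2‖ = 4.5220, so e_2 = (-0.2821, 0.8846, 0.3508, -0.1220).

e_2 = (-0.2821, 0.8846, 0.3508, -0.1220)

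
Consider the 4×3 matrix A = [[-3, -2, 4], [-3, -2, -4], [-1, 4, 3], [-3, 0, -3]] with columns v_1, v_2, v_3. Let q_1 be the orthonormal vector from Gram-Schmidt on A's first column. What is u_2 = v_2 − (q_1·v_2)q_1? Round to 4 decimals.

u_2 = (-1.1429, -1.1429, 4.2857, 0.8571)

q_1 = v_1/‖v_1‖ = (-3, -3, -1, -3)/5.2915 = (-0.5669, -0.5669, -0.1890, -0.5669).
r_{12} = q_1·v_2 = 1.5119.
u_2 = v_2 − 1.5119·q_1 = (-1.1429, -1.1429, 4.2857, 0.8571).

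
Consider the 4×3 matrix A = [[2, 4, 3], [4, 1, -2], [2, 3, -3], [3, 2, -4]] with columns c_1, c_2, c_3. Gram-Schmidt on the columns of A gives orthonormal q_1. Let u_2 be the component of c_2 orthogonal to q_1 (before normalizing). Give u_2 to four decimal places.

q_1 = c_1/‖c_1‖ = (2, 4, 2, 3)/5.7446 = (0.3482, 0.6963, 0.3482, 0.5222).
r_{12} = q_1·c_2 = 4.1779.
u_2 = c_2 − 4.1779·q_1 = (2.5455, -1.9091, 1.5455, -0.1818).

u_2 = (2.5455, -1.9091, 1.5455, -0.1818)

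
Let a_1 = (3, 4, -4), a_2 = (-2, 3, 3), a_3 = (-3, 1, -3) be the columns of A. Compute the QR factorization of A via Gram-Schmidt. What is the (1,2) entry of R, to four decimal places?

r_{12} = -0.9370

a_1 = (3, 4, -4); ‖a_1‖ = 6.4031, so q_1 = (0.4685, 0.6247, -0.6247).
r_{12} = q_1·a_2 = -0.9370.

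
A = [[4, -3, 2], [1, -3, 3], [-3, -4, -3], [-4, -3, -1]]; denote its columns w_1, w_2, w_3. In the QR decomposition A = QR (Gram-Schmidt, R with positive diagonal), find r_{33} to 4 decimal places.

r_{33} = 2.9397

w_1 = (4, 1, -3, -4); ‖w_1‖ = 6.4807, so q_1 = (0.6172, 0.1543, -0.4629, -0.6172).
q_1·w_2 = 0.6172·(-3) + 0.1543·(-3) + (-0.4629)·(-4) + (-0.6172)·(-3) = 1.3887.
u_2 = w_2 − 1.3887·q_1 = (-3.8571, -3.2143, -3.3571, -2.1429).
‖u_2‖ = 6.4087, so q_2 = (-0.6019, -0.5016, -0.5238, -0.3344).
q_1·w_3 = 0.6172·2 + 0.1543·3 + (-0.4629)·(-3) + (-0.6172)·(-1) = 3.7033; q_2·w_3 = (-0.6019)·2 + (-0.5016)·3 + (-0.5238)·(-3) + (-0.3344)·(-1) = -0.8025.
u_3 = w_3 − 3.7033·q_1 + 0.8025·q_2 = (-0.7687, 2.0261, -1.7061, 1.0174).
r_{33} = ‖u_3‖ = 2.9397.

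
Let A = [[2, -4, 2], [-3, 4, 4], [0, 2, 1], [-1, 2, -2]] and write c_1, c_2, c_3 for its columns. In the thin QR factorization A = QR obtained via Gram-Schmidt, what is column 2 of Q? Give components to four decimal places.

c_1 = (2, -3, 0, -1); ‖c_1‖ = 3.7417, so q_1 = (0.5345, -0.8018, 0.0000, -0.2673).
q_1·c_2 = 0.5345·(-4) + (-0.8018)·4 + 0.0000·2 + (-0.2673)·2 = -5.8797.
u_2 = c_2 + 5.8797·q_1 = (-0.8571, -0.7143, 2.0000, 0.4286).
‖u_2‖ = 2.3299, so q_2 = (-0.3679, -0.3066, 0.8584, 0.1839).

q_2 = (-0.3679, -0.3066, 0.8584, 0.1839)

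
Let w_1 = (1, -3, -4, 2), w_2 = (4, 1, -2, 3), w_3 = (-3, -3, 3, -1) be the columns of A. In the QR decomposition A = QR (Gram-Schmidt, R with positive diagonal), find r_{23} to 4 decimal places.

w_1 = (1, -3, -4, 2); ‖w_1‖ = 5.4772, so e_1 = (0.1826, -0.5477, -0.7303, 0.3651).
e_1·w_2 = 0.1826·4 + (-0.5477)·1 + (-0.7303)·(-2) + 0.3651·3 = 2.7386.
u_2 = w_2 − 2.7386·e_1 = (3.5000, 2.5000, 0.0000, 2.0000).
‖u_2‖ = 4.7434, so e_2 = (0.7379, 0.5270, 0.0000, 0.4216).
r_{23} = e_2·w_3 = -4.2164.

r_{23} = -4.2164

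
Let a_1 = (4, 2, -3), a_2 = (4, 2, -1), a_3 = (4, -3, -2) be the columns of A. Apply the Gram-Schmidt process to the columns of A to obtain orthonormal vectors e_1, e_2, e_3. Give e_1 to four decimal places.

e_1 = (0.7428, 0.3714, -0.5571)

e_1 = a_1/‖a_1‖ = (4, 2, -3)/5.3852 = (0.7428, 0.3714, -0.5571).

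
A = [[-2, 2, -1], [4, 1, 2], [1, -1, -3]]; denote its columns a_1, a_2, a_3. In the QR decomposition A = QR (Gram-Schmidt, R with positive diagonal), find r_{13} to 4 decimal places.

r_{13} = 1.5275

a_1 = (-2, 4, 1); ‖a_1‖ = 4.5826, so e_1 = (-0.4364, 0.8729, 0.2182).
r_{13} = e_1·a_3 = 1.5275.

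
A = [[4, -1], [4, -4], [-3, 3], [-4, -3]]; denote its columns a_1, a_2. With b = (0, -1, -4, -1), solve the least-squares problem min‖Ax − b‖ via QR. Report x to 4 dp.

x = (0.1964, -0.0475)

e_1 = a_1/‖a_1‖ = (4, 4, -3, -4)/7.5498 = (0.5298, 0.5298, -0.3974, -0.5298).
r_{12} = e_1·a_2 = -2.2517.
u_2 = a_2 + 2.2517·e_1 = (0.1930, -2.8070, 2.1053, -4.1930).
‖u_2‖ = 5.4708, so e_2 = (0.0353, -0.5131, 0.3848, -0.7664).
Qᵀb = (1.5894, -0.2598).
Back-substitute: x_2 = -0.2598/5.4708 = -0.0475.
x_1 = (1.5894 + 2.2517·(-0.0475))/7.5498 = 0.1964.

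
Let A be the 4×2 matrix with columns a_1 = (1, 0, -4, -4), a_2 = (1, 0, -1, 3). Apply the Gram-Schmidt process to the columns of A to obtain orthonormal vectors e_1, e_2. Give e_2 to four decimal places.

e_2 = (0.3930, 0.0000, -0.5992, 0.6975)

a_1 = (1, 0, -4, -4); ‖a_1‖ = 5.7446, so e_1 = (0.1741, 0.0000, -0.6963, -0.6963).
e_1·a_2 = 0.1741·1 + 0.0000·0 + (-0.6963)·(-1) + (-0.6963)·3 = -1.2185.
u_2 = a_2 + 1.2185·e_1 = (1.2121, 0.0000, -1.8485, 2.1515).
‖u_2‖ = 3.0847, so e_2 = (0.3930, 0.0000, -0.5992, 0.6975).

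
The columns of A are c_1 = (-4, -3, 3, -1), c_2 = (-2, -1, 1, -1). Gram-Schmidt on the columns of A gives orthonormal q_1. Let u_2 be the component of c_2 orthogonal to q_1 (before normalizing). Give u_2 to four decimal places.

c_1 = (-4, -3, 3, -1); ‖c_1‖ = 5.9161, so q_1 = (-0.6761, -0.5071, 0.5071, -0.1690).
q_1·c_2 = (-0.6761)·(-2) + (-0.5071)·(-1) + 0.5071·1 + (-0.1690)·(-1) = 2.5355.
u_2 = c_2 − 2.5355·q_1 = (-0.2857, 0.2857, -0.2857, -0.5714).

u_2 = (-0.2857, 0.2857, -0.2857, -0.5714)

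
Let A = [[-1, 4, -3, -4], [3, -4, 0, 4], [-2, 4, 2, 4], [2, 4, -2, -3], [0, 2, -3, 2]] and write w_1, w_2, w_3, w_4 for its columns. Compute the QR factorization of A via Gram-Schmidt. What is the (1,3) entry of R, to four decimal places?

r_{13} = -1.1785

q_1 = w_1/‖w_1‖ = (-1, 3, -2, 2, 0)/4.2426 = (-0.2357, 0.7071, -0.4714, 0.4714, 0.0000).
r_{13} = q_1·w_3 = -1.1785.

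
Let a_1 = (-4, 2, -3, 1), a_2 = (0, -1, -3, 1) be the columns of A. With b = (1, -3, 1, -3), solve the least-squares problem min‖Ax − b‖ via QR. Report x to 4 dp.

a_1 = (-4, 2, -3, 1); ‖a_1‖ = 5.4772, so e_1 = (-0.7303, 0.3651, -0.5477, 0.1826).
e_1·a_2 = (-0.7303)·0 + 0.3651·(-1) + (-0.5477)·(-3) + 0.1826·1 = 1.4606.
u_2 = a_2 − 1.4606·e_1 = (1.0667, -1.5333, -2.2000, 0.7333).
‖u_2‖ = 2.9777, so e_2 = (0.3582, -0.5149, -0.7388, 0.2463).
Qᵀb = (-2.9212, 0.4254).
Back-substitute: x_2 = 0.4254/2.9777 = 0.1429.
x_1 = (-2.9212 − 1.4606·0.1429)/5.4772 = -0.5714.

x = (-0.5714, 0.1429)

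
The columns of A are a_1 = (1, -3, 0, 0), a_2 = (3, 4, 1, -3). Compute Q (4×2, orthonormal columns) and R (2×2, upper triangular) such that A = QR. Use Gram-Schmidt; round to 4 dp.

Q = [[0.3162, 0.7519], [-0.9487, 0.2506], [0.0000, 0.1928], [0.0000, -0.5784]], R = [[3.1623, -2.8460], [0.0000, 5.1865]]

e_1 = a_1/‖a_1‖ = (1, -3, 0, 0)/3.1623 = (0.3162, -0.9487, 0.0000, 0.0000).
r_{12} = e_1·a_2 = -2.8460.
u_2 = a_2 + 2.8460·e_1 = (3.9000, 1.3000, 1.0000, -3.0000).
‖u_2‖ = 5.1865, so e_2 = (0.7519, 0.2506, 0.1928, -0.5784).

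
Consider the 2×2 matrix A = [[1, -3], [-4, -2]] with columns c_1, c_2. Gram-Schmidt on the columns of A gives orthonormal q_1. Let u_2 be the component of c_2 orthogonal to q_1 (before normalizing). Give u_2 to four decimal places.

c_1 = (1, -4); ‖c_1‖ = 4.1231, so q_1 = (0.2425, -0.9701).
q_1·c_2 = 0.2425·(-3) + (-0.9701)·(-2) = 1.2127.
u_2 = c_2 − 1.2127·q_1 = (-3.2941, -0.8235).

u_2 = (-3.2941, -0.8235)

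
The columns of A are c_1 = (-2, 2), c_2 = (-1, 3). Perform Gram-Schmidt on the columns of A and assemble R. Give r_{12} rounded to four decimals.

r_{12} = 2.8284

e_1 = c_1/‖c_1‖ = (-2, 2)/2.8284 = (-0.7071, 0.7071).
r_{12} = e_1·c_2 = 2.8284.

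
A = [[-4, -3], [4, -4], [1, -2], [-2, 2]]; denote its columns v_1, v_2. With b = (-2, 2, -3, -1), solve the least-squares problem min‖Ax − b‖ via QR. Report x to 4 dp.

x = (0.4594, 0.1998)

q_1 = v_1/‖v_1‖ = (-4, 4, 1, -2)/6.0828 = (-0.6576, 0.6576, 0.1644, -0.3288).
r_{12} = q_1·v_2 = -1.6440.
u_2 = v_2 + 1.6440·q_1 = (-4.0811, -2.9189, -1.7297, 1.4595).
‖u_2‖ = 5.5043, so q_2 = (-0.7414, -0.5303, -0.3143, 0.2651).
Qᵀb = (2.4660, 1.0999).
Back-substitute: x_2 = 1.0999/5.5043 = 0.1998.
x_1 = (2.4660 + 1.6440·0.1998)/6.0828 = 0.4594.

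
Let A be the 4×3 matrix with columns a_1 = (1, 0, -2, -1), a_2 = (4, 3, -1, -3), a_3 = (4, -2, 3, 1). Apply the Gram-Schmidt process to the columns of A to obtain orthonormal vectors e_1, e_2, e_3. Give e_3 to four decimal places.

a_1 = (1, 0, -2, -1); ‖a_1‖ = 2.4495, so e_1 = (0.4082, 0.0000, -0.8165, -0.4082).
e_1·a_2 = 0.4082·4 + 0.0000·3 + (-0.8165)·(-1) + (-0.4082)·(-3) = 3.6742.
u_2 = a_2 − 3.6742·e_1 = (2.5000, 3.0000, 2.0000, -1.5000).
‖u_2‖ = 4.6368, so e_2 = (0.5392, 0.6470, 0.4313, -0.3235).
e_1·a_3 = 0.4082·4 + 0.0000·(-2) + (-0.8165)·3 + (-0.4082)·1 = -1.2247; e_2·a_3 = 0.5392·4 + 0.6470·(-2) + 0.4313·3 + (-0.3235)·1 = 1.8332.
u_3 = a_3 + 1.2247·e_1 − 1.8332·e_2 = (3.5116, -3.1860, 1.2093, 1.0930).
‖u_3‖ = 5.0139, so e_3 = (0.7004, -0.6354, 0.2412, 0.2180).

e_3 = (0.7004, -0.6354, 0.2412, 0.2180)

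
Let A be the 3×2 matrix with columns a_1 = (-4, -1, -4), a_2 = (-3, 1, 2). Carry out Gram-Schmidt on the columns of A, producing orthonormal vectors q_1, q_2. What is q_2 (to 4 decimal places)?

q_1 = a_1/‖a_1‖ = (-4, -1, -4)/5.7446 = (-0.6963, -0.1741, -0.6963).
r_{12} = q_1·a_2 = 0.5222.
u_2 = a_2 − 0.5222·q_1 = (-2.6364, 1.0909, 2.3636).
‖u_2‖ = 3.7050, so q_2 = (-0.7116, 0.2944, 0.6380).

q_2 = (-0.7116, 0.2944, 0.6380)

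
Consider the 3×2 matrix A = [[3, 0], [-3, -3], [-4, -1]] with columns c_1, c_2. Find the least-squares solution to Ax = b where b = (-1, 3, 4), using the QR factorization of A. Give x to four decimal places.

x = (-0.6491, -0.4561)

q_1 = c_1/‖c_1‖ = (3, -3, -4)/5.8310 = (0.5145, -0.5145, -0.6860).
r_{12} = q_1·c_2 = 2.2295.
u_2 = c_2 − 2.2295·q_1 = (-1.1471, -1.8529, 0.5294).
‖u_2‖ = 2.2426, so q_2 = (-0.5115, -0.8262, 0.2361).
Qᵀb = (-4.8020, -1.0230).
Back-substitute: x_2 = -1.0230/2.2426 = -0.4561.
x_1 = (-4.8020 − 2.2295·(-0.4561))/5.8310 = -0.6491.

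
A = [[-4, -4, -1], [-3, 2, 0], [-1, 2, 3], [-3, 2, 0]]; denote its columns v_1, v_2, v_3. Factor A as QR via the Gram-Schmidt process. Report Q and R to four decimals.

Q = [[-0.6761, -0.7142, 0.1811], [-0.5071, 0.4112, -0.2716], [-0.1690, 0.3896, 0.9054], [-0.5071, 0.4112, -0.2716]], R = [[5.9161, 0.3381, 0.1690], [0.0000, 5.2807, 1.8829], [0.0000, 0.0000, 2.5350]]

v_1 = (-4, -3, -1, -3); ‖v_1‖ = 5.9161, so q_1 = (-0.6761, -0.5071, -0.1690, -0.5071).
q_1·v_2 = (-0.6761)·(-4) + (-0.5071)·2 + (-0.1690)·2 + (-0.5071)·2 = 0.3381.
u_2 = v_2 − 0.3381·q_1 = (-3.7714, 2.1714, 2.0571, 2.1714).
‖u_2‖ = 5.2807, so q_2 = (-0.7142, 0.4112, 0.3896, 0.4112).
q_1·v_3 = (-0.6761)·(-1) + (-0.5071)·0 + (-0.1690)·3 + (-0.5071)·0 = 0.1690; q_2·v_3 = (-0.7142)·(-1) + 0.4112·0 + 0.3896·3 + 0.4112·0 = 1.8829.
u_3 = v_3 − 0.1690·q_1 − 1.8829·q_2 = (0.4590, -0.6885, 2.2951, -0.6885).
‖u_3‖ = 2.5350, so q_3 = (0.1811, -0.2716, 0.9054, -0.2716).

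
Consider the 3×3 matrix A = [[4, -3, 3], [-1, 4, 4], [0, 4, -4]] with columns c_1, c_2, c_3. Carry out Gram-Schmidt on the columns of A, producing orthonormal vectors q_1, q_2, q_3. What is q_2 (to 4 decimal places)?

c_1 = (4, -1, 0); ‖c_1‖ = 4.1231, so q_1 = (0.9701, -0.2425, 0.0000).
q_1·c_2 = 0.9701·(-3) + (-0.2425)·4 + 0.0000·4 = -3.8806.
u_2 = c_2 + 3.8806·q_1 = (0.7647, 3.0588, 4.0000).
‖u_2‖ = 5.0932, so q_2 = (0.1501, 0.6006, 0.7854).

q_2 = (0.1501, 0.6006, 0.7854)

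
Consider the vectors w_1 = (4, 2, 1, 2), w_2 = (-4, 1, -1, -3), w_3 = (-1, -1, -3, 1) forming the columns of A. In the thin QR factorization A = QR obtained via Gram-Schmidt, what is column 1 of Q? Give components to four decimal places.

e_1 = (0.8000, 0.4000, 0.2000, 0.4000)

w_1 = (4, 2, 1, 2); ‖w_1‖ = 5.0000, so e_1 = (0.8000, 0.4000, 0.2000, 0.4000).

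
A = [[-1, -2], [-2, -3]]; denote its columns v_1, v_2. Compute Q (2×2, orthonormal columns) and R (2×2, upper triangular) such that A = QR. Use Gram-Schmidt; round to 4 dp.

v_1 = (-1, -2); ‖v_1‖ = 2.2361, so q_1 = (-0.4472, -0.8944).
q_1·v_2 = (-0.4472)·(-2) + (-0.8944)·(-3) = 3.5777.
u_2 = v_2 − 3.5777·q_1 = (-0.4000, 0.2000).
‖u_2‖ = 0.4472, so q_2 = (-0.8944, 0.4472).

Q = [[-0.4472, -0.8944], [-0.8944, 0.4472]], R = [[2.2361, 3.5777], [0.0000, 0.4472]]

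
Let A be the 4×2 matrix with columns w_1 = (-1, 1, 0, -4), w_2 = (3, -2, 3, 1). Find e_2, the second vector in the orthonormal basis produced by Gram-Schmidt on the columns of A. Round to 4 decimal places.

e_2 = (0.5812, -0.3487, 0.6975, -0.2325)

w_1 = (-1, 1, 0, -4); ‖w_1‖ = 4.2426, so e_1 = (-0.2357, 0.2357, 0.0000, -0.9428).
e_1·w_2 = (-0.2357)·3 + 0.2357·(-2) + 0.0000·3 + (-0.9428)·1 = -2.1213.
u_2 = w_2 + 2.1213·e_1 = (2.5000, -1.5000, 3.0000, -1.0000).
‖u_2‖ = 4.3012, so e_2 = (0.5812, -0.3487, 0.6975, -0.2325).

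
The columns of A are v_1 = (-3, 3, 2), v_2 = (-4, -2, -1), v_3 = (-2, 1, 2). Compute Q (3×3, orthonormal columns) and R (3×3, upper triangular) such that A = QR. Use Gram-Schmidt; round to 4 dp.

Q = [[-0.6396, -0.7672, 0.0474], [0.6396, -0.5653, -0.5209], [0.4264, -0.3029, 0.8523]], R = [[4.6904, 0.8528, 2.7716], [0.0000, 4.5025, 0.3634], [0.0000, 0.0000, 1.0891]]

v_1 = (-3, 3, 2); ‖v_1‖ = 4.6904, so q_1 = (-0.6396, 0.6396, 0.4264).
q_1·v_2 = (-0.6396)·(-4) + 0.6396·(-2) + 0.4264·(-1) = 0.8528.
u_2 = v_2 − 0.8528·q_1 = (-3.4545, -2.5455, -1.3636).
‖u_2‖ = 4.5025, so q_2 = (-0.7672, -0.5653, -0.3029).
q_1·v_3 = (-0.6396)·(-2) + 0.6396·1 + 0.4264·2 = 2.7716; q_2·v_3 = (-0.7672)·(-2) + (-0.5653)·1 + (-0.3029)·2 = 0.3634.
u_3 = v_3 − 2.7716·q_1 − 0.3634·q_2 = (0.0516, -0.5673, 0.9283).
‖u_3‖ = 1.0891, so q_3 = (0.0474, -0.5209, 0.8523).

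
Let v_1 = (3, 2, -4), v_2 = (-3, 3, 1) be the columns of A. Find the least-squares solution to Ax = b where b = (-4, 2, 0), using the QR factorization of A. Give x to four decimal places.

v_1 = (3, 2, -4); ‖v_1‖ = 5.3852, so q_1 = (0.5571, 0.3714, -0.7428).
q_1·v_2 = 0.5571·(-3) + 0.3714·3 + (-0.7428)·1 = -1.2999.
u_2 = v_2 + 1.2999·q_1 = (-2.2759, 3.4828, 0.0345).
‖u_2‖ = 4.1606, so q_2 = (-0.5470, 0.8371, 0.0083).
Qᵀb = (-1.4856, 3.8622).
Back-substitute: x_2 = 3.8622/4.1606 = 0.9283.
x_1 = (-1.4856 + 1.2999·0.9283)/5.3852 = -0.0518.

x = (-0.0518, 0.9283)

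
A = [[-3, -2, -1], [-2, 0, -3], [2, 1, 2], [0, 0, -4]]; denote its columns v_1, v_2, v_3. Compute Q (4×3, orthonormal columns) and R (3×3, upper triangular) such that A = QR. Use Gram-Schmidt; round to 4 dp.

Q = [[-0.7276, -0.5293, 0.0705], [-0.4851, 0.8468, 0.0352], [0.4851, 0.0529, 0.1410], [0.0000, 0.0000, -0.9869]], R = [[4.1231, 1.9403, 3.1530], [0.0000, 1.1114, -1.9053], [0.0000, 0.0000, 4.0532]]

q_1 = v_1/‖v_1‖ = (-3, -2, 2, 0)/4.1231 = (-0.7276, -0.4851, 0.4851, 0.0000).
r_{12} = q_1·v_2 = 1.9403.
u_2 = v_2 − 1.9403·q_1 = (-0.5882, 0.9412, 0.0588, 0.0000).
‖u_2‖ = 1.1114, so q_2 = (-0.5293, 0.8468, 0.0529, 0.0000).
r_{13} = q_1·v_3 = 3.1530; r_{23} = q_2·v_3 = -1.9053.
u_3 = v_3 − 3.1530·q_1 + 1.9053·q_2 = (0.2857, 0.1429, 0.5714, -4.0000).
‖u_3‖ = 4.0532, so q_3 = (0.0705, 0.0352, 0.1410, -0.9869).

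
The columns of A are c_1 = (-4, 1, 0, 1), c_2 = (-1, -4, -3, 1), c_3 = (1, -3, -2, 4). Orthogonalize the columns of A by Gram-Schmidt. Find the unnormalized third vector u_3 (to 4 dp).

c_1 = (-4, 1, 0, 1); ‖c_1‖ = 4.2426, so q_1 = (-0.9428, 0.2357, 0.0000, 0.2357).
q_1·c_2 = (-0.9428)·(-1) + 0.2357·(-4) + 0.0000·(-3) + 0.2357·1 = 0.2357.
u_2 = c_2 − 0.2357·q_1 = (-0.7778, -4.0556, -3.0000, 0.9444).
‖u_2‖ = 5.1908, so q_2 = (-0.1498, -0.7813, -0.5779, 0.1819).
q_1·c_3 = (-0.9428)·1 + 0.2357·(-3) + 0.0000·(-2) + 0.2357·4 = -0.7071; q_2·c_3 = (-0.1498)·1 + (-0.7813)·(-3) + (-0.5779)·(-2) + 0.1819·4 = 4.0777.
u_3 = c_3 + 0.7071·q_1 − 4.0777·q_2 = (0.9443, 0.3526, 0.3567, 3.4247).

u_3 = (0.9443, 0.3526, 0.3567, 3.4247)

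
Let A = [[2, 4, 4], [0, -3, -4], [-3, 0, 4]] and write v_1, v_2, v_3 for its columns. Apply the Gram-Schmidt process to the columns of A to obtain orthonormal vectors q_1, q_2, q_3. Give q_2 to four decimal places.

q_1 = v_1/‖v_1‖ = (2, 0, -3)/3.6056 = (0.5547, 0.0000, -0.8321).
r_{12} = q_1·v_2 = 2.2188.
u_2 = v_2 − 2.2188·q_1 = (2.7692, -3.0000, 1.8462).
‖u_2‖ = 4.4807, so q_2 = (0.6180, -0.6695, 0.4120).

q_2 = (0.6180, -0.6695, 0.4120)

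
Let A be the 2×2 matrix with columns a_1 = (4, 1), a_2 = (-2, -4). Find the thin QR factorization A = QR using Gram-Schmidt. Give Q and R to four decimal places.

a_1 = (4, 1); ‖a_1‖ = 4.1231, so e_1 = (0.9701, 0.2425).
e_1·a_2 = 0.9701·(-2) + 0.2425·(-4) = -2.9104.
u_2 = a_2 + 2.9104·e_1 = (0.8235, -3.2941).
‖u_2‖ = 3.3955, so e_2 = (0.2425, -0.9701).

Q = [[0.9701, 0.2425], [0.2425, -0.9701]], R = [[4.1231, -2.9104], [0.0000, 3.3955]]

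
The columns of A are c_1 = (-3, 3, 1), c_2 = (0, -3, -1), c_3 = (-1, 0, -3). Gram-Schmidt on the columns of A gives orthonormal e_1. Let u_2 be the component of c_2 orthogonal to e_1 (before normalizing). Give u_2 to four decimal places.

c_1 = (-3, 3, 1); ‖c_1‖ = 4.3589, so e_1 = (-0.6882, 0.6882, 0.2294).
e_1·c_2 = (-0.6882)·0 + 0.6882·(-3) + 0.2294·(-1) = -2.2942.
u_2 = c_2 + 2.2942·e_1 = (-1.5789, -1.4211, -0.4737).

u_2 = (-1.5789, -1.4211, -0.4737)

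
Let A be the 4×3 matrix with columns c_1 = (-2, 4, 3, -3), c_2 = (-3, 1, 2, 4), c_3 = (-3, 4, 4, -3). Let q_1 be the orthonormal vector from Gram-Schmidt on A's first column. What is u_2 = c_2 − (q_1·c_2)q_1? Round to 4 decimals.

u_2 = (-2.7895, 0.5789, 1.6842, 4.3158)

q_1 = c_1/‖c_1‖ = (-2, 4, 3, -3)/6.1644 = (-0.3244, 0.6489, 0.4867, -0.4867).
r_{12} = q_1·c_2 = 0.6489.
u_2 = c_2 − 0.6489·q_1 = (-2.7895, 0.5789, 1.6842, 4.3158).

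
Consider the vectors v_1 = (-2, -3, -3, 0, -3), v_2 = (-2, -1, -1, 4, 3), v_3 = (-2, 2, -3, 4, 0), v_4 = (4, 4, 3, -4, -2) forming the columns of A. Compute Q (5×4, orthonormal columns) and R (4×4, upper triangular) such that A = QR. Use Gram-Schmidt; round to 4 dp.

Q = [[-0.3592, -0.3478, -0.0598, 0.5592], [-0.5388, -0.1623, 0.7852, -0.2338], [-0.5388, -0.1623, -0.4106, 0.2847], [0.0000, 0.7188, 0.3149, 0.6100], [-0.5388, 0.5565, -0.3348, -0.4236]], R = [[5.5678, 0.1796, 1.2572, -4.1309], [0.0000, 5.5649, 3.7331, -6.5155], [0.0000, 0.0000, 4.1813, 1.0802], [0.0000, 0.0000, 0.0000, 0.5626]]

e_1 = v_1/‖v_1‖ = (-2, -3, -3, 0, -3)/5.5678 = (-0.3592, -0.5388, -0.5388, 0.0000, -0.5388).
r_{12} = e_1·v_2 = 0.1796.
u_2 = v_2 − 0.1796·e_1 = (-1.9355, -0.9032, -0.9032, 4.0000, 3.0968).
‖u_2‖ = 5.5649, so e_2 = (-0.3478, -0.1623, -0.1623, 0.7188, 0.5565).
r_{13} = e_1·v_3 = 1.2572; r_{23} = e_2·v_3 = 3.7331.
u_3 = v_3 − 1.2572·e_1 − 3.7331·e_2 = (-0.2500, 3.2833, -1.7167, 1.3167, -1.4000).
‖u_3‖ = 4.1813, so e_3 = (-0.0598, 0.7852, -0.4106, 0.3149, -0.3348).
r_{14} = e_1·v_4 = -4.1309; r_{24} = e_2·v_4 = -6.5155; r_{34} = e_3·v_4 = 1.0802.
u_4 = v_4 + 4.1309·e_1 + 6.5155·e_2 − 1.0802·e_3 = (0.3146, -0.1316, 0.1602, 0.3432, -0.2383).
‖u_4‖ = 0.5626, so e_4 = (0.5592, -0.2338, 0.2847, 0.6100, -0.4236).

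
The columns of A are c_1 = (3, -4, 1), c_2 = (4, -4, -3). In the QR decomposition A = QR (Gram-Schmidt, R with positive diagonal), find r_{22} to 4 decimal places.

c_1 = (3, -4, 1); ‖c_1‖ = 5.0990, so q_1 = (0.5883, -0.7845, 0.1961).
q_1·c_2 = 0.5883·4 + (-0.7845)·(-4) + 0.1961·(-3) = 4.9029.
u_2 = c_2 − 4.9029·q_1 = (1.1154, -0.1538, -3.9615).
r_{22} = ‖u_2‖ = 4.1184.

r_{22} = 4.1184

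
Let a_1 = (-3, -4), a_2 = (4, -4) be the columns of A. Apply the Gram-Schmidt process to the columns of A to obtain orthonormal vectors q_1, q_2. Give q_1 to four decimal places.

q_1 = a_1/‖a_1‖ = (-3, -4)/5.0000 = (-0.6000, -0.8000).

q_1 = (-0.6000, -0.8000)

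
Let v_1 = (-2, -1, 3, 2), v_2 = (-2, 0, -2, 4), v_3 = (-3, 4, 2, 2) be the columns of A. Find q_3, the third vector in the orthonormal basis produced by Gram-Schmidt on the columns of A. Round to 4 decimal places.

v_1 = (-2, -1, 3, 2); ‖v_1‖ = 4.2426, so q_1 = (-0.4714, -0.2357, 0.7071, 0.4714).
q_1·v_2 = (-0.4714)·(-2) + (-0.2357)·0 + 0.7071·(-2) + 0.4714·4 = 1.4142.
u_2 = v_2 − 1.4142·q_1 = (-1.3333, 0.3333, -3.0000, 3.3333).
‖u_2‖ = 4.6904, so q_2 = (-0.2843, 0.0711, -0.6396, 0.7107).
q_1·v_3 = (-0.4714)·(-3) + (-0.2357)·4 + 0.7071·2 + 0.4714·2 = 2.8284; q_2·v_3 = (-0.2843)·(-3) + 0.0711·4 + (-0.6396)·2 + 0.7107·2 = 1.2792.
u_3 = v_3 − 2.8284·q_1 − 1.2792·q_2 = (-1.3030, 4.5758, 0.8182, -0.2424).
‖u_3‖ = 4.8336, so q_3 = (-0.2696, 0.9467, 0.1693, -0.0502).

q_3 = (-0.2696, 0.9467, 0.1693, -0.0502)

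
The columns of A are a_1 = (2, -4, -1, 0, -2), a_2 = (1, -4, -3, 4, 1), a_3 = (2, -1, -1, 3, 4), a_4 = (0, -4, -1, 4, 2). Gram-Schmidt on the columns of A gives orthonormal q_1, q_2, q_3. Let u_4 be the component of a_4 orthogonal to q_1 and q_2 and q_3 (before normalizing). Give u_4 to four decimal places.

a_1 = (2, -4, -1, 0, -2); ‖a_1‖ = 5.0000, so q_1 = (0.4000, -0.8000, -0.2000, 0.0000, -0.4000).
q_1·a_2 = 0.4000·1 + (-0.8000)·(-4) + (-0.2000)·(-3) + 0.0000·4 + (-0.4000)·1 = 3.8000.
u_2 = a_2 − 3.8000·q_1 = (-0.5200, -0.9600, -2.2400, 4.0000, 2.5200).
‖u_2‖ = 5.3442, so q_2 = (-0.0973, -0.1796, -0.4191, 0.7485, 0.4715).
q_1·a_3 = 0.4000·2 + (-0.8000)·(-1) + (-0.2000)·(-1) + 0.0000·3 + (-0.4000)·4 = 0.2000; q_2·a_3 = (-0.0973)·2 + (-0.1796)·(-1) + (-0.4191)·(-1) + 0.7485·3 + 0.4715·4 = 4.5358.
u_3 = a_3 − 0.2000·q_1 − 4.5358·q_2 = (2.3613, -0.0252, 0.9412, -0.3950, 1.9412).
‖u_3‖ = 3.2228, so q_3 = (0.7327, -0.0078, 0.2920, -0.1226, 0.6023).
q_1·a_4 = 0.4000·0 + (-0.8000)·(-4) + (-0.2000)·(-1) + 0.0000·4 + (-0.4000)·2 = 2.6000; q_2·a_4 = (-0.0973)·0 + (-0.1796)·(-4) + (-0.4191)·(-1) + 0.7485·4 + 0.4715·2 = 5.0747; q_3·a_4 = 0.7327·0 + (-0.0078)·(-4) + 0.2920·(-1) + (-0.1226)·4 + 0.6023·2 = 0.4537.
u_4 = a_4 − 2.6000·q_1 − 5.0747·q_2 − 0.4537·q_3 = (-0.8786, -1.0049, 1.5146, 0.2573, 0.3738).

u_4 = (-0.8786, -1.0049, 1.5146, 0.2573, 0.3738)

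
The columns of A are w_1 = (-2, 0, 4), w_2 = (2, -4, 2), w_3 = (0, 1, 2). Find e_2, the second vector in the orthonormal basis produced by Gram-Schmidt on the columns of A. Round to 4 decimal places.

e_2 = (0.4983, -0.8305, 0.2491)

w_1 = (-2, 0, 4); ‖w_1‖ = 4.4721, so e_1 = (-0.4472, 0.0000, 0.8944).
e_1·w_2 = (-0.4472)·2 + 0.0000·(-4) + 0.8944·2 = 0.8944.
u_2 = w_2 − 0.8944·e_1 = (2.4000, -4.0000, 1.2000).
‖u_2‖ = 4.8166, so e_2 = (0.4983, -0.8305, 0.2491).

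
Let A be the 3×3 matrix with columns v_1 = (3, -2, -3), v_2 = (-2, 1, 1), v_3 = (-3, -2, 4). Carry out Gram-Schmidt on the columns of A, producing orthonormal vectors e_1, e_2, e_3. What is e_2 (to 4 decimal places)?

v_1 = (3, -2, -3); ‖v_1‖ = 4.6904, so e_1 = (0.6396, -0.4264, -0.6396).
e_1·v_2 = 0.6396·(-2) + (-0.4264)·1 + (-0.6396)·1 = -2.3452.
u_2 = v_2 + 2.3452·e_1 = (-0.5000, 0.0000, -0.5000).
‖u_2‖ = 0.7071, so e_2 = (-0.7071, 0.0000, -0.7071).

e_2 = (-0.7071, 0.0000, -0.7071)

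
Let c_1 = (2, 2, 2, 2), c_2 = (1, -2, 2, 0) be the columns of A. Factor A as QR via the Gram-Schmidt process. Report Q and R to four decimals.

Q = [[0.5000, 0.2535], [0.5000, -0.7606], [0.5000, 0.5916], [0.5000, -0.0845]], R = [[4.0000, 0.5000], [0.0000, 2.9580]]

c_1 = (2, 2, 2, 2); ‖c_1‖ = 4.0000, so q_1 = (0.5000, 0.5000, 0.5000, 0.5000).
q_1·c_2 = 0.5000·1 + 0.5000·(-2) + 0.5000·2 + 0.5000·0 = 0.5000.
u_2 = c_2 − 0.5000·q_1 = (0.7500, -2.2500, 1.7500, -0.2500).
‖u_2‖ = 2.9580, so q_2 = (0.2535, -0.7606, 0.5916, -0.0845).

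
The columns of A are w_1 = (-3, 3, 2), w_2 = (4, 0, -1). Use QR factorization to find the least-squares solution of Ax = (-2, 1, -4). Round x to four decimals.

x = (-0.2191, -0.4157)

q_1 = w_1/‖w_1‖ = (-3, 3, 2)/4.6904 = (-0.6396, 0.6396, 0.4264).
r_{12} = q_1·w_2 = -2.9848.
u_2 = w_2 + 2.9848·q_1 = (2.0909, 1.9091, 0.2727).
‖u_2‖ = 2.8445, so q_2 = (0.7351, 0.6712, 0.0959).
Qᵀb = (0.2132, -1.1825).
Back-substitute: x_2 = -1.1825/2.8445 = -0.4157.
x_1 = (0.2132 + 2.9848·(-0.4157))/4.6904 = -0.2191.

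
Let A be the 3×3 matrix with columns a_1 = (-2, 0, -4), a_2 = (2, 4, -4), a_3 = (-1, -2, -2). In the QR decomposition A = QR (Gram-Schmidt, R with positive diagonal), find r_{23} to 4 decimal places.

r_{23} = -1.4907

a_1 = (-2, 0, -4); ‖a_1‖ = 4.4721, so q_1 = (-0.4472, 0.0000, -0.8944).
q_1·a_2 = (-0.4472)·2 + 0.0000·4 + (-0.8944)·(-4) = 2.6833.
u_2 = a_2 − 2.6833·q_1 = (3.2000, 4.0000, -1.6000).
‖u_2‖ = 5.3666, so q_2 = (0.5963, 0.7454, -0.2981).
r_{23} = q_2·a_3 = -1.4907.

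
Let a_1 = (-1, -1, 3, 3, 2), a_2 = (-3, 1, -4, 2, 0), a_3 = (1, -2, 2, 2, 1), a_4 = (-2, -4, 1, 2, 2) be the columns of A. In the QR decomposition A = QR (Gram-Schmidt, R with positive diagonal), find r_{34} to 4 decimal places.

r_{34} = 1.8323

q_1 = a_1/‖a_1‖ = (-1, -1, 3, 3, 2)/4.8990 = (-0.2041, -0.2041, 0.6124, 0.6124, 0.4082).
r_{12} = q_1·a_2 = -0.8165.
u_2 = a_2 + 0.8165·q_1 = (-3.1667, 0.8333, -3.5000, 2.5000, 0.3333).
‖u_2‖ = 5.4160, so q_2 = (-0.5847, 0.1539, -0.6462, 0.4616, 0.0615).
r_{13} = q_1·a_3 = 3.0619; r_{23} = q_2·a_3 = -1.2001.
u_3 = a_3 − 3.0619·q_1 + 1.2001·q_2 = (0.9233, -1.1903, -0.6506, 0.6790, -0.1761).
‖u_3‖ = 1.7846, so q_3 = (0.5174, -0.6670, -0.3646, 0.3805, -0.0987).
r_{34} = q_3·a_4 = 1.8323.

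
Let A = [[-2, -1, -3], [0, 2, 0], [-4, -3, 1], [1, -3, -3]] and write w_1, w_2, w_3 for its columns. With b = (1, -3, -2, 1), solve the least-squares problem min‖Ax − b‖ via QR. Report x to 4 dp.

x = (0.4818, -0.3063, -0.2506)

w_1 = (-2, 0, -4, 1); ‖w_1‖ = 4.5826, so q_1 = (-0.4364, 0.0000, -0.8729, 0.2182).
q_1·w_2 = (-0.4364)·(-1) + 0.0000·2 + (-0.8729)·(-3) + 0.2182·(-3) = 2.4004.
u_2 = w_2 − 2.4004·q_1 = (0.0476, 2.0000, -0.9048, -3.5238).
‖u_2‖ = 4.1519, so q_2 = (0.0115, 0.4817, -0.2179, -0.8487).
q_1·w_3 = (-0.4364)·(-3) + 0.0000·0 + (-0.8729)·1 + 0.2182·(-3) = -0.2182; q_2·w_3 = 0.0115·(-3) + 0.4817·0 + (-0.2179)·1 + (-0.8487)·(-3) = 2.2939.
u_3 = w_3 + 0.2182·q_1 − 2.2939·q_2 = (-3.1215, -1.1050, 1.3094, -1.0055).
‖u_3‖ = 3.7001, so q_3 = (-0.8436, -0.2986, 0.3539, -0.2718).
Qᵀb = (1.5275, -1.8466, -0.9273).
Back-substitute: x_3 = -0.9273/3.7001 = -0.2506.
x_2 = (-1.8466 − 2.2939·(-0.2506))/4.1519 = -0.3063.
x_1 = (1.5275 − 2.4004·(-0.3063) + 0.2182·(-0.2506))/4.5826 = 0.4818.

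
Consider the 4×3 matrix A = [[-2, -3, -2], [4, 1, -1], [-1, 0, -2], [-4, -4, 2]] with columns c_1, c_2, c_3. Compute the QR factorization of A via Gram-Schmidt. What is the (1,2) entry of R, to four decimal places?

r_{12} = 4.2744

c_1 = (-2, 4, -1, -4); ‖c_1‖ = 6.0828, so e_1 = (-0.3288, 0.6576, -0.1644, -0.6576).
r_{12} = e_1·c_2 = 4.2744.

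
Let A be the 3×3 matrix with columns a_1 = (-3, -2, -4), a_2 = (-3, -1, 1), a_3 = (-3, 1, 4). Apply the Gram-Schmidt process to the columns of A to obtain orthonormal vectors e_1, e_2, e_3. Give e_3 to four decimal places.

e_1 = a_1/‖a_1‖ = (-3, -2, -4)/5.3852 = (-0.5571, -0.3714, -0.7428).
r_{12} = e_1·a_2 = 1.2999.
u_2 = a_2 − 1.2999·e_1 = (-2.2759, -0.5172, 1.9655).
‖u_2‖ = 3.0513, so e_2 = (-0.7459, -0.1695, 0.6442).
r_{13} = e_1·a_3 = -1.6713; r_{23} = e_2·a_3 = 4.6447.
u_3 = a_3 + 1.6713·e_1 − 4.6447·e_2 = (-0.4667, 1.1667, -0.2333).
‖u_3‖ = 1.2780, so e_3 = (-0.3651, 0.9129, -0.1826).

e_3 = (-0.3651, 0.9129, -0.1826)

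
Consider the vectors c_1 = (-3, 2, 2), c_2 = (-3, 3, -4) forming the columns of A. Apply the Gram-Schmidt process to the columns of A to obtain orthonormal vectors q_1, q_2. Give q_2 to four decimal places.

q_2 = (-0.3164, 0.3902, -0.8647)

q_1 = c_1/‖c_1‖ = (-3, 2, 2)/4.1231 = (-0.7276, 0.4851, 0.4851).
r_{12} = q_1·c_2 = 1.6977.
u_2 = c_2 − 1.6977·q_1 = (-1.7647, 2.1765, -4.8235).
‖u_2‖ = 5.5783, so q_2 = (-0.3164, 0.3902, -0.8647).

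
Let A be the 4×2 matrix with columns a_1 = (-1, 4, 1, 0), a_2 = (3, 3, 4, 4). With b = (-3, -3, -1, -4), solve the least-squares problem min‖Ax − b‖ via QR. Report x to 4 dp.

a_1 = (-1, 4, 1, 0); ‖a_1‖ = 4.2426, so q_1 = (-0.2357, 0.9428, 0.2357, 0.0000).
q_1·a_2 = (-0.2357)·3 + 0.9428·3 + 0.2357·4 + 0.0000·4 = 3.0641.
u_2 = a_2 − 3.0641·q_1 = (3.7222, 0.1111, 3.2778, 4.0000).
‖u_2‖ = 6.3727, so q_2 = (0.5841, 0.0174, 0.5143, 0.6277).
Qᵀb = (-2.3570, -4.8296).
Back-substitute: x_2 = -4.8296/6.3727 = -0.7579.
x_1 = (-2.3570 − 3.0641·(-0.7579))/4.2426 = -0.0082.

x = (-0.0082, -0.7579)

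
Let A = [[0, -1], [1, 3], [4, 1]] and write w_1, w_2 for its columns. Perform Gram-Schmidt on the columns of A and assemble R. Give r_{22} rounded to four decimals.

w_1 = (0, 1, 4); ‖w_1‖ = 4.1231, so q_1 = (0.0000, 0.2425, 0.9701).
q_1·w_2 = 0.0000·(-1) + 0.2425·3 + 0.9701·1 = 1.6977.
u_2 = w_2 − 1.6977·q_1 = (-1.0000, 2.5882, -0.6471).
r_{22} = ‖u_2‖ = 2.8491.

r_{22} = 2.8491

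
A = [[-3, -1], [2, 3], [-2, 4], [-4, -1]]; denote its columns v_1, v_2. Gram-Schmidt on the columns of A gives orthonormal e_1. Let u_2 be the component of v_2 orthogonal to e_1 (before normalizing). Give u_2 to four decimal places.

v_1 = (-3, 2, -2, -4); ‖v_1‖ = 5.7446, so e_1 = (-0.5222, 0.3482, -0.3482, -0.6963).
e_1·v_2 = (-0.5222)·(-1) + 0.3482·3 + (-0.3482)·4 + (-0.6963)·(-1) = 0.8704.
u_2 = v_2 − 0.8704·e_1 = (-0.5455, 2.6970, 4.3030, -0.3939).

u_2 = (-0.5455, 2.6970, 4.3030, -0.3939)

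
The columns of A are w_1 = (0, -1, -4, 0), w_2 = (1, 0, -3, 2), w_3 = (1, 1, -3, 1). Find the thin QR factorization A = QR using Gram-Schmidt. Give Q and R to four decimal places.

q_1 = w_1/‖w_1‖ = (0, -1, -4, 0)/4.1231 = (0.0000, -0.2425, -0.9701, 0.0000).
r_{12} = q_1·w_2 = 2.9104.
u_2 = w_2 − 2.9104·q_1 = (1.0000, 0.7059, -0.1765, 2.0000).
‖u_2‖ = 2.3515, so q_2 = (0.4253, 0.3002, -0.0750, 0.8505).
r_{13} = q_1·w_3 = 2.6679; r_{23} = q_2·w_3 = 1.8011.
u_3 = w_3 − 2.6679·q_1 − 1.8011·q_2 = (0.2340, 1.1064, -0.2766, -0.5319).
‖u_3‖ = 1.2800, so q_3 = (0.1829, 0.8644, -0.2161, -0.4156).

Q = [[0.0000, 0.4253, 0.1829], [-0.2425, 0.3002, 0.8644], [-0.9701, -0.0750, -0.2161], [0.0000, 0.8505, -0.4156]], R = [[4.1231, 2.9104, 2.6679], [0.0000, 2.3515, 1.8011], [0.0000, 0.0000, 1.2800]]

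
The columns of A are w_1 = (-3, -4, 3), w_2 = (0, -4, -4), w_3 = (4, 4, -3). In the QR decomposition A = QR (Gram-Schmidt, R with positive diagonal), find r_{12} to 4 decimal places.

r_{12} = 0.6860

w_1 = (-3, -4, 3); ‖w_1‖ = 5.8310, so q_1 = (-0.5145, -0.6860, 0.5145).
r_{12} = q_1·w_2 = 0.6860.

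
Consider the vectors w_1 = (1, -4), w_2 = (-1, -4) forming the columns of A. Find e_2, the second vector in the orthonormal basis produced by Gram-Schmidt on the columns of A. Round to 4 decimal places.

e_1 = w_1/‖w_1‖ = (1, -4)/4.1231 = (0.2425, -0.9701).
r_{12} = e_1·w_2 = 3.6380.
u_2 = w_2 − 3.6380·e_1 = (-1.8824, -0.4706).
‖u_2‖ = 1.9403, so e_2 = (-0.9701, -0.2425).

e_2 = (-0.9701, -0.2425)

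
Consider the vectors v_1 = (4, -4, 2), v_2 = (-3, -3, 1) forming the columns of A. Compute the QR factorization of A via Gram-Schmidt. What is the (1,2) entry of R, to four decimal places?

e_1 = v_1/‖v_1‖ = (4, -4, 2)/6.0000 = (0.6667, -0.6667, 0.3333).
r_{12} = e_1·v_2 = 0.3333.

r_{12} = 0.3333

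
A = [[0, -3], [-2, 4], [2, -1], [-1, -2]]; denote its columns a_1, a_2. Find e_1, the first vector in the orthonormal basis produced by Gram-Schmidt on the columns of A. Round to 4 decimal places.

e_1 = (0.0000, -0.6667, 0.6667, -0.3333)

a_1 = (0, -2, 2, -1); ‖a_1‖ = 3.0000, so e_1 = (0.0000, -0.6667, 0.6667, -0.3333).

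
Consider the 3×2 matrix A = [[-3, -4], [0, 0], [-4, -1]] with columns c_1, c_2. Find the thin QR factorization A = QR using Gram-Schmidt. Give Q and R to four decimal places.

c_1 = (-3, 0, -4); ‖c_1‖ = 5.0000, so e_1 = (-0.6000, 0.0000, -0.8000).
e_1·c_2 = (-0.6000)·(-4) + 0.0000·0 + (-0.8000)·(-1) = 3.2000.
u_2 = c_2 − 3.2000·e_1 = (-2.0800, 0.0000, 1.5600).
‖u_2‖ = 2.6000, so e_2 = (-0.8000, 0.0000, 0.6000).

Q = [[-0.6000, -0.8000], [0.0000, 0.0000], [-0.8000, 0.6000]], R = [[5.0000, 3.2000], [0.0000, 2.6000]]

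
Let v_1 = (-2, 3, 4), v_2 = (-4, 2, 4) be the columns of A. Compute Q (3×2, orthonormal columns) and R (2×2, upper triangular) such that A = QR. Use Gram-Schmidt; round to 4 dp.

v_1 = (-2, 3, 4); ‖v_1‖ = 5.3852, so q_1 = (-0.3714, 0.5571, 0.7428).
q_1·v_2 = (-0.3714)·(-4) + 0.5571·2 + 0.7428·4 = 5.5709.
u_2 = v_2 − 5.5709·q_1 = (-1.9310, -1.1034, -0.1379).
‖u_2‖ = 2.2283, so q_2 = (-0.8666, -0.4952, -0.0619).

Q = [[-0.3714, -0.8666], [0.5571, -0.4952], [0.7428, -0.0619]], R = [[5.3852, 5.5709], [0.0000, 2.2283]]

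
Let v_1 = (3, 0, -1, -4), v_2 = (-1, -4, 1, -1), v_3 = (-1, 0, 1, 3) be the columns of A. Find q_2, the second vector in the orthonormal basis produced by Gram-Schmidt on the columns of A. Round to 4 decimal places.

q_2 = (-0.2294, -0.9177, 0.2294, -0.2294)

v_1 = (3, 0, -1, -4); ‖v_1‖ = 5.0990, so q_1 = (0.5883, 0.0000, -0.1961, -0.7845).
q_1·v_2 = 0.5883·(-1) + 0.0000·(-4) + (-0.1961)·1 + (-0.7845)·(-1) = 0.0000.
u_2 = v_2 + 0.0000·q_1 = (-1.0000, -4.0000, 1.0000, -1.0000).
‖u_2‖ = 4.3589, so q_2 = (-0.2294, -0.9177, 0.2294, -0.2294).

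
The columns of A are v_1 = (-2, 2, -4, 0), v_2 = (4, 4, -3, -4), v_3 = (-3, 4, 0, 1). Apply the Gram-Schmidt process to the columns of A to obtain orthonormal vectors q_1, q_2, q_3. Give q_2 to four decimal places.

v_1 = (-2, 2, -4, 0); ‖v_1‖ = 4.8990, so q_1 = (-0.4082, 0.4082, -0.8165, 0.0000).
q_1·v_2 = (-0.4082)·4 + 0.4082·4 + (-0.8165)·(-3) + 0.0000·(-4) = 2.4495.
u_2 = v_2 − 2.4495·q_1 = (5.0000, 3.0000, -1.0000, -4.0000).
‖u_2‖ = 7.1414, so q_2 = (0.7001, 0.4201, -0.1400, -0.5601).

q_2 = (0.7001, 0.4201, -0.1400, -0.5601)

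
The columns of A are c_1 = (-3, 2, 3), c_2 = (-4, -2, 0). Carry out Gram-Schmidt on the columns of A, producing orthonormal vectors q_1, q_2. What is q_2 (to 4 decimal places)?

q_1 = c_1/‖c_1‖ = (-3, 2, 3)/4.6904 = (-0.6396, 0.4264, 0.6396).
r_{12} = q_1·c_2 = 1.7056.
u_2 = c_2 − 1.7056·q_1 = (-2.9091, -2.7273, -1.0909).
‖u_2‖ = 4.1341, so q_2 = (-0.7037, -0.6597, -0.2639).

q_2 = (-0.7037, -0.6597, -0.2639)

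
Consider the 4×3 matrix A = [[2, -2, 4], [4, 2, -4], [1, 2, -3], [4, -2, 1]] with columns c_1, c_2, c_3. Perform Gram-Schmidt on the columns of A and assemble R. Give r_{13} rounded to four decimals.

c_1 = (2, 4, 1, 4); ‖c_1‖ = 6.0828, so q_1 = (0.3288, 0.6576, 0.1644, 0.6576).
r_{13} = q_1·c_3 = -1.1508.

r_{13} = -1.1508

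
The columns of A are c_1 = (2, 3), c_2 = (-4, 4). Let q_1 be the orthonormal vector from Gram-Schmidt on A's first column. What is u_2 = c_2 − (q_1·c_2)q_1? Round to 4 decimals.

c_1 = (2, 3); ‖c_1‖ = 3.6056, so q_1 = (0.5547, 0.8321).
q_1·c_2 = 0.5547·(-4) + 0.8321·4 = 1.1094.
u_2 = c_2 − 1.1094·q_1 = (-4.6154, 3.0769).

u_2 = (-4.6154, 3.0769)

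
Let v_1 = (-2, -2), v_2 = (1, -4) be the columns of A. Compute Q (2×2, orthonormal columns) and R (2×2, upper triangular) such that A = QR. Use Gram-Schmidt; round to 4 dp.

Q = [[-0.7071, 0.7071], [-0.7071, -0.7071]], R = [[2.8284, 2.1213], [0.0000, 3.5355]]

e_1 = v_1/‖v_1‖ = (-2, -2)/2.8284 = (-0.7071, -0.7071).
r_{12} = e_1·v_2 = 2.1213.
u_2 = v_2 − 2.1213·e_1 = (2.5000, -2.5000).
‖u_2‖ = 3.5355, so e_2 = (0.7071, -0.7071).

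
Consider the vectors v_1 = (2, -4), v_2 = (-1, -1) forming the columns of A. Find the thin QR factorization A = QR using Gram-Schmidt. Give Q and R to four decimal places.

v_1 = (2, -4); ‖v_1‖ = 4.4721, so q_1 = (0.4472, -0.8944).
q_1·v_2 = 0.4472·(-1) + (-0.8944)·(-1) = 0.4472.
u_2 = v_2 − 0.4472·q_1 = (-1.2000, -0.6000).
‖u_2‖ = 1.3416, so q_2 = (-0.8944, -0.4472).

Q = [[0.4472, -0.8944], [-0.8944, -0.4472]], R = [[4.4721, 0.4472], [0.0000, 1.3416]]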